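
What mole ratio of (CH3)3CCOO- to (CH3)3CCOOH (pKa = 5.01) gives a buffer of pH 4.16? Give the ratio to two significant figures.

pH = pKa + log(r) ⇒ log(r) = 4.16 − 5.01 = -0.85
r = [(CH3)3CCOO-]/[(CH3)3CCOOH] = 10^(-0.85) = 0.141

ratio = 0.14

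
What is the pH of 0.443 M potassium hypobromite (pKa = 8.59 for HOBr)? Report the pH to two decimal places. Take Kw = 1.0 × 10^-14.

OBr- is the conjugate base of the weak acid HOBr.
Ka = 10^(−8.59) = 2.57 × 10^-9
Kb = Kw/Ka = 1.0×10^-14 / 2.57 × 10^-9 = 3.89 × 10^-6
Kb = [OH-]²/(0.443 − [OH-]) = 3.89 × 10^-6
Assume [OH-] ≪ 0.443: [OH-] ≈ √(3.89 × 10^-6 × 0.443) = 1.31 × 10^-3 M
([OH-]/C₀ = 0.3% < 5%, so the approximation holds.)
pOH = 2.88, so pH = 14.00 − pOH = 11.12

pH = 11.12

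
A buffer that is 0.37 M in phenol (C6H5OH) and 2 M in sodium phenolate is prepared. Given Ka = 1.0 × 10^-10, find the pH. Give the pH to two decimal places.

pKa = −log(1.0 × 10^-10) = 10.000
pH = pKa + log([A⁻]/[HA]) = 10.000 + log(2/0.37)
pH = 10.000 + (+0.733) = 10.73

pH = 10.73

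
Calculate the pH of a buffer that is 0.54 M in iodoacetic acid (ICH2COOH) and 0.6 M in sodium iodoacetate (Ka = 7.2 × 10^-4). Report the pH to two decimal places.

pH = 3.19

pKa = −log(7.2 × 10^-4) = 3.143
pH = pKa + log([A⁻]/[HA]) = 3.143 + log(0.6/0.54)
pH = 3.143 + (+0.046) = 3.19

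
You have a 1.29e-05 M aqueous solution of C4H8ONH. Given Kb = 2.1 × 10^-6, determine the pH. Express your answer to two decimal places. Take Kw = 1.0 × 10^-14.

pH = 8.63

C4H8ONH + H2O ⇌ C4H8ONH2+ + OH-
From the ICE table, Kb = x²/(1.29e-05 − x) = 2.1 × 10^-6.
x is not negligible relative to C₀; solve x² + 2.1e-06·x − 2.71e-11 = 0.
x = (−Kb + √(Kb² + 4·Kb·C₀))/2 = 4.26 × 10^-6 M
pOH = 5.37, so pH = 14.00 − pOH = 8.63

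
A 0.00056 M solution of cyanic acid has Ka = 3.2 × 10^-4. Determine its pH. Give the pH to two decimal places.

pH = 3.53

HOCN ⇌ OCN- + H+
Ka = [H+]²/(0.00056 − [H+]) = 3.2 × 10^-4
Here C₀/Ka ≈ 1.75, so the small-[H+] approximation fails. Use the quadratic:
[H+] = [−0.00032 + √(0.00032² + 7.17e-07)]/2 = 2.93 × 10^-4 M
pH = −log[H+] = −log(2.93 × 10^-4) = 3.53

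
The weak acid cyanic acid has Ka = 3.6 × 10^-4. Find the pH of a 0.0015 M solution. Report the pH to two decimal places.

pH = 3.24

HOCN ⇌ OCN- + H+
From the ICE table, Ka = x²/(0.0015 − x) = 3.6 × 10^-4.
The 5% rule fails; solving x² + Ka·x − Ka·C₀ = 0 exactly:
x = (−Ka + √(Ka² + 4·Ka·C₀))/2 = 5.77 × 10^-4 M
pH = −log(5.77 × 10^-4) = 3.24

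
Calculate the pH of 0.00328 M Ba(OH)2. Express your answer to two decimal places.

Ba(OH)2 is a strong base (each formula unit releases 2 OH-); [OH-] = 0.00656 M.
pOH = -log(0.00656) = 2.18
pH = 14.00 - 2.18 = 11.82

pH = 11.82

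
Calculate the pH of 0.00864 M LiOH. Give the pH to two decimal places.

pH = 11.94

LiOH is a strong base; [OH-] = 0.00864 M.
pOH = -log(0.00864) = 2.06
pH = 14.00 - 2.06 = 11.94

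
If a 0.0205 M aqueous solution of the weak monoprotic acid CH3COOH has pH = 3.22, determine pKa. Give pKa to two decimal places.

[H+] = 10^(-3.22) = 6.03 × 10^-4 M
At equilibrium [HA] = 0.0205 − 6.03 × 10^-4 = 1.99 × 10^-2 M
Ka = [H+][A-]/[HA] = (6.03 × 10^-4)² / 1.99 × 10^-2 = 1.83 × 10^-5
pKa = -log(1.83 × 10^-5) = 4.74

pKa = 4.74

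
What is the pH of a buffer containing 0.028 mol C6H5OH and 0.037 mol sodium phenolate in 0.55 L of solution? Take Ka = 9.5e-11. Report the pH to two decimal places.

pKa = −log(9.5 × 10^-11) = 10.022
pH = pKa + log([A⁻]/[HA]) = 10.022 + log(0.037/0.028)
pH = 10.022 + (+0.121) = 10.14

pH = 10.14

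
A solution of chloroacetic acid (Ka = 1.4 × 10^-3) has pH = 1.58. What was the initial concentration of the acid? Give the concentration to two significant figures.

[H+] = 10^(-1.58) = 2.63 × 10^-2 M = x
Ka = x²/(C₀ − x) ⇒ C₀ = x + x²/Ka
C₀ = 2.63 × 10^-2 + (2.63 × 10^-2)²/(1.4 × 10^-3) = 5.20 × 10^-1 M

C₀ = 5.2 × 10^-1 M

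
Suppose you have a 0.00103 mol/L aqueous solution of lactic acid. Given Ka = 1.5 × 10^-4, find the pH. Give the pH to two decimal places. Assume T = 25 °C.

pH = 3.49

CH3CH(OH)COOH ⇌ CH3CH(OH)COO- + H+
From the ICE table, Ka = [H+]²/(0.00103 − [H+]) = 1.5 × 10^-4.
The 5% rule fails; solving [H+]² + Ka·[H+] − Ka·C₀ = 0 exactly:
[H+] = [−0.00015 + √(0.00015² + 6.18e-07)]/2 = 3.25 × 10^-4 M
pH = −log(3.25 × 10^-4) = 3.49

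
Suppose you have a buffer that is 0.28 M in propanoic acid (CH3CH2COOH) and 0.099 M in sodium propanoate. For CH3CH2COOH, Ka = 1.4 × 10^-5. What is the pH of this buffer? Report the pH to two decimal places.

pKa = −log(1.4 × 10^-5) = 4.854
pH = pKa + log([A⁻]/[HA]) = 4.854 + log(0.099/0.28)
pH = 4.854 + (-0.452) = 4.40

pH = 4.40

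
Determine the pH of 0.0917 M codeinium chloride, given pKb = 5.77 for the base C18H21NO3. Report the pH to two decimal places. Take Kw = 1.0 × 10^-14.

C18H22NO3+ is the conjugate acid of the weak base C18H21NO3.
Kb = 10^(−5.77) = 1.70 × 10^-6
Ka = Kw/Kb = 1.0×10^-14 / 1.70 × 10^-6 = 5.88 × 10^-9
From the ICE table, Ka = [H+]²/(0.0917 − [H+]) = 5.88 × 10^-9.
Since Ka ≪ C₀, [H+] ≈ √(Ka·C₀) = 2.32 × 10^-5 M.
([H+]/C₀ = 0.025% < 5%, so the approximation holds.)
pH = −log[H+] = −log(2.32 × 10^-5) = 4.63

pH = 4.63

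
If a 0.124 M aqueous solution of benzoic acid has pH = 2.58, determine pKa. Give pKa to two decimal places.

[H+] = 10^(-2.58) = 2.63 × 10^-3 M
At equilibrium [HA] = 0.124 − 2.63 × 10^-3 = 1.21 × 10^-1 M
Ka = [H+][A-]/[HA] = (2.63 × 10^-3)² / 1.21 × 10^-1 = 5.72 × 10^-5
pKa = -log(5.72 × 10^-5) = 4.24

pKa = 4.24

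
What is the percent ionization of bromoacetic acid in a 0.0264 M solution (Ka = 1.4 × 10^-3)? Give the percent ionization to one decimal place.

20.5%

BrCH2COOH ⇌ BrCH2COO- + H+; let x = [H+] at equilibrium.
Ka = x²/(C₀ − x); solving the quadratic gives x = 5.42 × 10^-3 M.
Fraction ionized = 5.42 × 10^-3 / 0.0264 = 0.2053 → 20.5%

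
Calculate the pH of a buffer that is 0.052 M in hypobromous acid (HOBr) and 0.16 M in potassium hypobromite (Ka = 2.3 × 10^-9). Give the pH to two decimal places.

pKa = −log(2.3 × 10^-9) = 8.638
Henderson–Hasselbalch: pH = pKa + log([OBr-]/[HOBr]) = 8.638 + log(0.16/0.052)
pH = 8.638 + (+0.488) = 9.13

pH = 9.13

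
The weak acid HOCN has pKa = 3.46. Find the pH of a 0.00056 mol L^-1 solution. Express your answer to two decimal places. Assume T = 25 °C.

HOCN ⇌ OCN- + H+
Ka = 10^(−3.46) = 3.47 × 10^-4
Ka = [H+]²/(0.00056 − [H+]) = 3.47 × 10^-4
[H+] is not negligible relative to C₀; solve [H+]² + 0.000347·[H+] − 1.94e-07 = 0.
[H+] = [−0.000347 + √(0.000347² + 7.77e-07)]/2 = 3.00 × 10^-4 M
pH = −log[H+] = −log(3.00 × 10^-4) = 3.52

pH = 3.52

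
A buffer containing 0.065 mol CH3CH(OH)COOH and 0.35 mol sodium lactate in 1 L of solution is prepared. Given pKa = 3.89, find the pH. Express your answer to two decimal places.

pH = 4.62

Using pH = pKa + log([base]/[acid]) with [base]/[acid] = 0.35/0.065:
pH = 3.89 + (+0.731) = 4.62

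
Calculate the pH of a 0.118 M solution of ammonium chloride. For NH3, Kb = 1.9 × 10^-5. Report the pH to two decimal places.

NH4+ is the conjugate acid of the weak base NH3.
Ka = Kw/Kb = 1.0×10^-14 / 1.9 × 10^-5 = 5.26 × 10^-10
Ka = [H+]²/(0.118 − [H+]) = 5.26 × 10^-10
Assume [H+] ≪ 0.118: [H+] ≈ √(5.26 × 10^-10 × 0.118) = 7.88 × 10^-6 M
([H+]/C₀ = 0.0067% < 5%, so the approximation holds.)
pH = −log[H+] = −log(7.88 × 10^-6) = 5.10

pH = 5.10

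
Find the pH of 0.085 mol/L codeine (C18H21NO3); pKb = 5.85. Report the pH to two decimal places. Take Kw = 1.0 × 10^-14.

pH = 10.54

C18H21NO3 + H2O ⇌ C18H22NO3+ + OH-
Kb = 10^(−5.85) = 1.41 × 10^-6
From the ICE table, Kb = x²/(0.085 − x) = 1.41 × 10^-6.
Neglecting x in the denominator: x = √(1.41 × 10^-6 × 0.085) = 3.46 × 10^-4 M
Check: 0.41% ionized — well under 5%, approximation valid.
pOH = 3.46, so pH = 14.00 − pOH = 10.54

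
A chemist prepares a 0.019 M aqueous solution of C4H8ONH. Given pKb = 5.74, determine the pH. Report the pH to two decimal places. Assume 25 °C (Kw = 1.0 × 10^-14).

pH = 10.27

C4H8ONH + H2O ⇌ C4H8ONH2+ + OH-
Kb = 10^(−5.74) = 1.82 × 10^-6
Kb = [OH-]²/(0.019 − [OH-]) = 1.82 × 10^-6
Neglecting [OH-] in the denominator: [OH-] = √(1.82 × 10^-6 × 0.019) = 1.86 × 10^-4 M
Check: 0.98% ionized — well under 5%, approximation valid.
pOH = 3.73, so pH = 14.00 − pOH = 10.27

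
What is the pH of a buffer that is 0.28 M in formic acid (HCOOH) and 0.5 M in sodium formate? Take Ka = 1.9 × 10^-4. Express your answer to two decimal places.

pKa = −log(1.9 × 10^-4) = 3.721
Using pH = pKa + log([base]/[acid]) with [base]/[acid] = 0.5/0.28:
pH = 3.721 + (+0.252) = 3.97

pH = 3.97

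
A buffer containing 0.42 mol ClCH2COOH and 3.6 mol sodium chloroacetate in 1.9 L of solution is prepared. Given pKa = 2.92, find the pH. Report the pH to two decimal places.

Henderson–Hasselbalch: pH = pKa + log([ClCH2COO-]/[ClCH2COOH]) = 2.92 + log(3.6/0.42)
pH = 2.92 + (+0.933) = 3.85

pH = 3.85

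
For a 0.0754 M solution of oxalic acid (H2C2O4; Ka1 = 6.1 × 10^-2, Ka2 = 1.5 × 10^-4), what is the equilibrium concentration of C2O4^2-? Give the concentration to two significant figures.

1.5 × 10^-4 M

First ionization gives [H+] ≈ [HC2O4-] = 4.39 × 10^-2 M.
Second step: Ka2 = [H+][C2O4^2-]/[HC2O4-] ≈ [C2O4^2-] (since [H+] ≈ [HC2O4-]).
So [C2O4^2-] ≈ Ka2.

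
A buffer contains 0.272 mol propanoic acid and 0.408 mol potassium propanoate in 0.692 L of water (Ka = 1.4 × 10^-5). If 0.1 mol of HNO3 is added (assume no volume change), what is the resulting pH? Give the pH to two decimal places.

pH = 4.77

Added H+ converts CH3CH2COO- to CH3CH2COOH: CH3CH2COOH → 0.372 mol, CH3CH2COO- → 0.308 mol.
pKa = −log(1.4 × 10^-5) = 4.854
pH = pKa + log([A⁻]/[HA]) = 4.854 + log(0.308/0.372) = 4.854 -0.082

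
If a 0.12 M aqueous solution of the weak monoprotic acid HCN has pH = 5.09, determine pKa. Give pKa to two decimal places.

[H+] = 10^(-5.09) = 8.13 × 10^-6 M
At equilibrium [HA] = 0.12 − 8.13 × 10^-6 = 1.20 × 10^-1 M
Ka = [H+][A-]/[HA] = (8.13 × 10^-6)² / 1.20 × 10^-1 = 5.51 × 10^-10
pKa = -log(5.51 × 10^-10) = 9.26

pKa = 9.26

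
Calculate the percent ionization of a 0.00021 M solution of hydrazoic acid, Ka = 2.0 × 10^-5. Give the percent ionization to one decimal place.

26.5%

HN3 ⇌ N3- + H+; let x = [H+] at equilibrium.
Solve x² + 2e-05x − 4.2e-09 = 0 → x = 5.56 × 10^-5 M
Fraction ionized = 5.56 × 10^-5 / 0.00021 = 0.2648 → 26.5%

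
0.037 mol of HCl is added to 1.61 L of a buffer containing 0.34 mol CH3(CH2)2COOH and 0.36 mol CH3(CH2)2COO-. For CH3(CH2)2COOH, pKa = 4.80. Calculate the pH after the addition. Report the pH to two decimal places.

After neutralization: n(CH3(CH2)2COOH) = 0.377 mol, n(CH3(CH2)2COO-) = 0.323 mol.
pH = pKa + log(n_CH3(CH2)2COO-/n_CH3(CH2)2COOH) = 4.80 + log(0.323/0.377) = 4.80 + (-0.067)

pH = 4.73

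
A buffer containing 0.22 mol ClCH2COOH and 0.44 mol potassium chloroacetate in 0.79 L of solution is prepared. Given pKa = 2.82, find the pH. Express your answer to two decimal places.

Using pH = pKa + log([base]/[acid]) with [base]/[acid] = 0.44/0.22:
pH = 2.82 + (+0.301) = 3.12

pH = 3.12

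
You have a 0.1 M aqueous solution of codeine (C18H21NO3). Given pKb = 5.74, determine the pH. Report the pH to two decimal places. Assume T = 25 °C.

pH = 10.63

C18H21NO3 + H2O ⇌ C18H22NO3+ + OH-
Kb = 10^(−5.74) = 1.82 × 10^-6
Kb = [OH-]²/(0.1 − [OH-]) = 1.82 × 10^-6
Since Kb ≪ C₀, [OH-] ≈ √(Kb·C₀) = 4.27 × 10^-4 M.
([OH-]/C₀ = 0.43% < 5%, so the approximation holds.)
pOH = −log(4.27 × 10^-4) = 3.37; pH = 14.00 − 3.37 = 10.63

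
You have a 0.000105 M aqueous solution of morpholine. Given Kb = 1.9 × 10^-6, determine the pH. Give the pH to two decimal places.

pH = 9.12

C4H8ONH + H2O ⇌ C4H8ONH2+ + OH-
Kb = [OH-]²/(0.000105 − [OH-]) = 1.9 × 10^-6
Here C₀/Kb ≈ 55.3, so the small-[OH-] approximation fails. Use the quadratic:
[OH-] = (−Kb + √(Kb² + 4·Kb·C₀))/2 = 1.32 × 10^-5 M
pOH = 4.88, so pH = 14.00 − pOH = 9.12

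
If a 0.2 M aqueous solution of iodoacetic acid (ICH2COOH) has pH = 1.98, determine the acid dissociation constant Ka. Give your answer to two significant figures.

[H+] = 10^(-1.98) = 1.05 × 10^-2 M
At equilibrium [HA] = 0.2 − 1.05 × 10^-2 = 1.90 × 10^-1 M
Ka = [H+][A-]/[HA] = (1.05 × 10^-2)² / 1.90 × 10^-1 = 5.8 × 10^-4

Ka = 5.8 × 10^-4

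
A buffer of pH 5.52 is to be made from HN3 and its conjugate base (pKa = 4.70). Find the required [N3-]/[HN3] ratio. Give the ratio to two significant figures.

ratio = 6.6

pH = pKa + log(r) ⇒ log(r) = 5.52 − 4.70 = +0.82
r = [N3-]/[HN3] = 10^(+0.82) = 6.61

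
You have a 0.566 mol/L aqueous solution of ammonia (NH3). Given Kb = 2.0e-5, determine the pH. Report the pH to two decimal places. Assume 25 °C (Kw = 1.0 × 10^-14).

pH = 11.53

NH3 + H2O ⇌ NH4+ + OH-
Kb = x²/(0.566 − x) = 2.0 × 10^-5
Since Kb ≪ C₀, x ≈ √(Kb·C₀) = 3.36 × 10^-3 M.
(x/C₀ = 0.59% < 5%, so the approximation holds.)
pOH = 2.47, so pH = 14.00 − pOH = 11.53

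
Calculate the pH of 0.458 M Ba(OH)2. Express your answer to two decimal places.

Ba(OH)2 is a strong base (each formula unit releases 2 OH-); [OH-] = 0.916 M.
pOH = -log(0.916) = 0.04
pH = 14.00 - 0.04 = 13.96

pH = 13.96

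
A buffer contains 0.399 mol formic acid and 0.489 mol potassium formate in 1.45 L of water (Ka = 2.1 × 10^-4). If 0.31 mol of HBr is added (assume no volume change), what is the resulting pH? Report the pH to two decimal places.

Added H+ converts HCOO- to HCOOH: HCOOH → 0.709 mol, HCOO- → 0.179 mol.
pKa = −log(2.1 × 10^-4) = 3.678
pH = pKa + log([A⁻]/[HA]) = 3.678 + log(0.179/0.709) = 3.678 -0.598

pH = 3.08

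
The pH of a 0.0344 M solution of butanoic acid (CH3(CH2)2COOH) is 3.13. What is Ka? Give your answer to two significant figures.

[H+] = 10^(-3.13) = 7.41 × 10^-4 M
At equilibrium [HA] = 0.0344 − 7.41 × 10^-4 = 3.37 × 10^-2 M
Ka = [H+][A-]/[HA] = (7.41 × 10^-4)² / 3.37 × 10^-2 = 1.6 × 10^-5

Ka = 1.6 × 10^-5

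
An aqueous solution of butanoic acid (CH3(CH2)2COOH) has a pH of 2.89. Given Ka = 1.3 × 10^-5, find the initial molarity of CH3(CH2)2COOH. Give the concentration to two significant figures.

C₀ = 1.3 × 10^-1 M

[H+] = 10^(-2.89) = 1.29 × 10^-3 M = x
Ka = x²/(C₀ − x) ⇒ C₀ = x + x²/Ka
C₀ = 1.29 × 10^-3 + (1.29 × 10^-3)²/(1.3 × 10^-5) = 1.29 × 10^-1 M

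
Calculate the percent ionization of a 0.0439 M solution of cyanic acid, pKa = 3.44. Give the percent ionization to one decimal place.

8.7%

HOCN ⇌ OCN- + H+; let x = [H+] at equilibrium.
Ka = 10^(−3.44) = 3.63 × 10^-4
Solve x² + 0.000363x − 1.59e-05 = 0 → x = 3.81 × 10^-3 M
% ionization = x/C₀ × 100% = 3.81 × 10^-3/0.0439 × 100% = 8.7%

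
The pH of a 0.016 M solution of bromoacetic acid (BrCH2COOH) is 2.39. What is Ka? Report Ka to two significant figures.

Ka = 1.4 × 10^-3

[H+] = 10^(-2.39) = 4.07 × 10^-3 M
At equilibrium [HA] = 0.016 − 4.07 × 10^-3 = 1.19 × 10^-2 M
Ka = [H+][A-]/[HA] = (4.07 × 10^-3)² / 1.19 × 10^-2 = 1.4 × 10^-3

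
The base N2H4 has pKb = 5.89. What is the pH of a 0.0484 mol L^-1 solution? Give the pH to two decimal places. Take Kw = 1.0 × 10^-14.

pH = 10.40

N2H4 + H2O ⇌ N2H5+ + OH-
Kb = 10^(−5.89) = 1.29 × 10^-6
From the ICE table, Kb = x²/(0.0484 − x) = 1.29 × 10^-6.
Since Kb ≪ C₀, x ≈ √(Kb·C₀) = 2.50 × 10^-4 M.
(x/C₀ = 0.52% < 5%, so the approximation holds.)
pOH = 3.60, so pH = 14.00 − pOH = 10.40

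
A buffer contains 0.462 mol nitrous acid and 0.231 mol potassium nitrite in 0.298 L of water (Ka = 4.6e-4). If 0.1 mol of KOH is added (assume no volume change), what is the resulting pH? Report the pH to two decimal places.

pH = 3.30

OH- converts HNO2 to NO2-: HNO2 → 0.362 mol, NO2- → 0.331 mol.
pKa = −log(4.6 × 10^-4) = 3.337
Henderson–Hasselbalch with mole ratio 0.331/0.362: pH = 3.337 + (-0.039)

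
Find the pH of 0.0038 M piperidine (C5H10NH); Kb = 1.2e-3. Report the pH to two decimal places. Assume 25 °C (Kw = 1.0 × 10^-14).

pH = 11.21

C5H10NH + H2O ⇌ C5H10NH2+ + OH-
Kb = x²/(0.0038 − x) = 1.2 × 10^-3
The 5% rule fails; solving x² + Kb·x − Kb·C₀ = 0 exactly:
x = [−0.0012 + √(0.0012² + 1.82e-05)]/2 = 1.62 × 10^-3 M
pOH = −log(1.62 × 10^-3) = 2.79; pH = 14.00 − 2.79 = 11.21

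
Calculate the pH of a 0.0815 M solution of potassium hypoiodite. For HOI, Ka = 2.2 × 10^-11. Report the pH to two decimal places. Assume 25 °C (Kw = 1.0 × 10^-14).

pH = 11.77

OI- is the conjugate base of the weak acid HOI.
Kb = Kw/Ka = 1.0×10^-14 / 2.2 × 10^-11 = 4.55 × 10^-4
From the ICE table, Kb = [OH-]²/(0.0815 − [OH-]) = 4.55 × 10^-4.
[OH-] is not negligible relative to C₀; solve [OH-]² + 0.000455·[OH-] − 3.71e-05 = 0.
[OH-] = (−Kb + √(Kb² + 4·Kb·C₀))/2 = 5.87 × 10^-3 M
pOH = −log(5.87 × 10^-3) = 2.23; pH = 14.00 − 2.23 = 11.77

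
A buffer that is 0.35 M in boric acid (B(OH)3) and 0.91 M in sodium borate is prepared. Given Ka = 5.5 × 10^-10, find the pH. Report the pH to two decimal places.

pKa = −log(5.5 × 10^-10) = 9.260
Using pH = pKa + log([base]/[acid]) with [base]/[acid] = 0.91/0.35:
pH = 9.260 + (+0.415) = 9.67

pH = 9.67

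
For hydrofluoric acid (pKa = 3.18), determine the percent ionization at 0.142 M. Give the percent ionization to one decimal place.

HF ⇌ F- + H+; let x = [H+] at equilibrium.
Ka = 10^(−3.18) = 6.61 × 10^-4
Ka = x²/(C₀ − x); solving the quadratic gives x = 9.36 × 10^-3 M.
% ionization = x/C₀ × 100% = 9.36 × 10^-3/0.142 × 100% = 6.6%

6.6%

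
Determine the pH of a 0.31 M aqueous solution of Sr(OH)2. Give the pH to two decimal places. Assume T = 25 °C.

pH = 13.79

Sr(OH)2 is a strong base (each formula unit releases 2 OH-); [OH-] = 0.62 M.
pOH = -log(0.62) = 0.21
pH = 14.00 - 0.21 = 13.79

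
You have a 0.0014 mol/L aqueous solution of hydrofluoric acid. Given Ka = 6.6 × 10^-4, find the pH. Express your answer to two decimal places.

HF ⇌ F- + H+
Ka = x²/(0.0014 − x) = 6.6 × 10^-4
x is not negligible relative to C₀; solve x² + 0.00066·x − 9.24e-07 = 0.
x = [−0.00066 + √(0.00066² + 3.7e-06)]/2 = 6.86 × 10^-4 M
pH = −log[H+] = −log(6.86 × 10^-4) = 3.16

pH = 3.16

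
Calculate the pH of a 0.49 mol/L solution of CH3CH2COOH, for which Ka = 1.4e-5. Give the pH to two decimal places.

pH = 2.58

CH3CH2COOH ⇌ CH3CH2COO- + H+
From the ICE table, Ka = x²/(0.49 − x) = 1.4 × 10^-5.
Since Ka ≪ C₀, x ≈ √(Ka·C₀) = 2.62 × 10^-3 M.
Check: 0.53% ionized — well under 5%, approximation valid.
pH = −log(2.62 × 10^-3) = 2.58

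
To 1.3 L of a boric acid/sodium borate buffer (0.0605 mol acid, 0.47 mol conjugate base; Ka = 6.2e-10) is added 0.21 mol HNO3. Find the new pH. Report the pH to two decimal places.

Added H+ converts B(OH)4- to B(OH)3: B(OH)3 → 0.27 mol, B(OH)4- → 0.26 mol.
pKa = −log(6.2 × 10^-10) = 9.208
pH = pKa + log([A⁻]/[HA]) = 9.208 + log(0.26/0.27) = 9.208 -0.016

pH = 9.19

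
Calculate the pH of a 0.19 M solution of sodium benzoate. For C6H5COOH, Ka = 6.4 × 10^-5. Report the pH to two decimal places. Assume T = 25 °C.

C6H5COO- is the conjugate base of the weak acid C6H5COOH.
Kb = Kw/Ka = 1.0×10^-14 / 6.4 × 10^-5 = 1.56 × 10^-10
Kb = [OH-]²/(0.19 − [OH-]) = 1.56 × 10^-10
Assume [OH-] ≪ 0.19: [OH-] ≈ √(1.56 × 10^-10 × 0.19) = 5.44 × 10^-6 M
([OH-]/C₀ = 0.0029% < 5%, so the approximation holds.)
pOH = 5.26, so pH = 14.00 − pOH = 8.74

pH = 8.74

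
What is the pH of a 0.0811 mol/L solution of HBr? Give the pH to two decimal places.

pH = 1.09

HBr is a strong acid and dissociates completely, so [H+] = 0.0811 M.
pH = -log(0.0811) = 1.09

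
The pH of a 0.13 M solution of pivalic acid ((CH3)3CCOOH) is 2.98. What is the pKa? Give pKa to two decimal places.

[H+] = 10^(-2.98) = 1.05 × 10^-3 M
At equilibrium [HA] = 0.13 − 1.05 × 10^-3 = 1.29 × 10^-1 M
Ka = [H+][A-]/[HA] = (1.05 × 10^-3)² / 1.29 × 10^-1 = 8.55 × 10^-6
pKa = -log(8.55 × 10^-6) = 5.07

pKa = 5.07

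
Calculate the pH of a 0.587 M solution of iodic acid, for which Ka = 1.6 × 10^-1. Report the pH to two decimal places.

pH = 0.63

HIO3 ⇌ IO3- + H+
Ka = [H+]²/(0.587 − [H+]) = 1.6 × 10^-1
The 5% rule fails; solving [H+]² + Ka·[H+] − Ka·C₀ = 0 exactly:
[H+] = (−Ka + √(Ka² + 4·Ka·C₀))/2 = 2.37 × 10^-1 M
pH = −log[H+] = −log(2.37 × 10^-1) = 0.63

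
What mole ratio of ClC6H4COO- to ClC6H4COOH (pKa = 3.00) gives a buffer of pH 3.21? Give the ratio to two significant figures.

pH = pKa + log(r) ⇒ log(r) = 3.21 − 3.00 = +0.21
r = [ClC6H4COO-]/[ClC6H4COOH] = 10^(+0.21) = 1.62

ratio = 1.6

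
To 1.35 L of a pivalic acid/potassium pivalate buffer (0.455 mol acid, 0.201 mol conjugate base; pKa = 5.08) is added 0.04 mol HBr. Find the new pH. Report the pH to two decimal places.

Added H+ converts (CH3)3CCOO- to (CH3)3CCOOH: (CH3)3CCOOH → 0.495 mol, (CH3)3CCOO- → 0.161 mol.
pH = pKa + log(n_(CH3)3CCOO-/n_(CH3)3CCOOH) = 5.08 + log(0.161/0.495) = 5.08 + (-0.488)

pH = 4.59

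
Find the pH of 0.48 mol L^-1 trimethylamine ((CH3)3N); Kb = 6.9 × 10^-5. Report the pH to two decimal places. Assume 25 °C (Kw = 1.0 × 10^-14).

(CH3)3N + H2O ⇌ (CH3)3NH+ + OH-
From the ICE table, Kb = x²/(0.48 − x) = 6.9 × 10^-5.
Assume x ≪ 0.48: x ≈ √(6.9 × 10^-5 × 0.48) = 5.75 × 10^-3 M
Check: 1.2% ionized — well under 5%, approximation valid.
pOH = −log(5.75 × 10^-3) = 2.24; pH = 14.00 − 2.24 = 11.76

pH = 11.76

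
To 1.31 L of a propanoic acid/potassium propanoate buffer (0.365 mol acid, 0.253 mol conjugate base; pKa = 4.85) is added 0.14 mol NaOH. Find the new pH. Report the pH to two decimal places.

pH = 5.09

OH- converts CH3CH2COOH to CH3CH2COO-: CH3CH2COOH → 0.225 mol, CH3CH2COO- → 0.393 mol.
pH = pKa + log(n_CH3CH2COO-/n_CH3CH2COOH) = 4.85 + log(0.393/0.225) = 4.85 + (+0.242)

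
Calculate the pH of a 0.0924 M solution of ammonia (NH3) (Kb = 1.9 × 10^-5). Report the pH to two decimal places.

pH = 11.12

NH3 + H2O ⇌ NH4+ + OH-
Kb = [OH-]²/(0.0924 − [OH-]) = 1.9 × 10^-5
Neglecting [OH-] in the denominator: [OH-] = √(1.9 × 10^-5 × 0.0924) = 1.32 × 10^-3 M
pOH = −log(1.32 × 10^-3) = 2.88; pH = 14.00 − 2.88 = 11.12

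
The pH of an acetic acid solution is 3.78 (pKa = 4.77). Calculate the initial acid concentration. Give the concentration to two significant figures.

[H+] = 10^(-3.78) = 1.66 × 10^-4 M = x
Ka = 10^(−4.77) = 1.70 × 10^-5
Ka = x²/(C₀ − x) ⇒ C₀ = x + x²/Ka
C₀ = 1.66 × 10^-4 + (1.66 × 10^-4)²/(1.70 × 10^-5) = 1.79 × 10^-3 M

C₀ = 1.8 × 10^-3 M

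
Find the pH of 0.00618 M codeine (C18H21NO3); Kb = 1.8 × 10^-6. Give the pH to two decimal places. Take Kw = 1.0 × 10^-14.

C18H21NO3 + H2O ⇌ C18H22NO3+ + OH-
Kb = [OH-]²/(0.00618 − [OH-]) = 1.8 × 10^-6
Since Kb ≪ C₀, [OH-] ≈ √(Kb·C₀) = 1.05 × 10^-4 M.
Check: 1.7% ionized — well under 5%, approximation valid.
pOH = −log(1.05 × 10^-4) = 3.98; pH = 14.00 − 3.98 = 10.02

pH = 10.02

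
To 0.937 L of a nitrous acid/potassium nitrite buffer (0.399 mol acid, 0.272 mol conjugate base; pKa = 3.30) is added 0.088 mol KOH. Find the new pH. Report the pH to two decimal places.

pH = 3.36

OH- converts HNO2 to NO2-: HNO2 → 0.311 mol, NO2- → 0.36 mol.
pH = pKa + log([A⁻]/[HA]) = 3.30 + log(0.36/0.311) = 3.30 +0.064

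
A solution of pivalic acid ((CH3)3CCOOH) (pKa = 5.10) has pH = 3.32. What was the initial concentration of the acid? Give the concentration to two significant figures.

C₀ = 2.9 × 10^-2 M

[H+] = 10^(-3.32) = 4.79 × 10^-4 M = x
Ka = 10^(−5.10) = 7.94 × 10^-6
Ka = x²/(C₀ − x) ⇒ C₀ = x + x²/Ka
C₀ = 4.79 × 10^-4 + (4.79 × 10^-4)²/(7.94 × 10^-6) = 2.94 × 10^-2 M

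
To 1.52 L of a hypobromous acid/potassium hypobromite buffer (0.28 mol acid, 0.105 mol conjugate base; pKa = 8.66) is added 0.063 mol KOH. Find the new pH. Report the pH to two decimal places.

After neutralization: n(HOBr) = 0.217 mol, n(OBr-) = 0.168 mol.
pH = pKa + log([A⁻]/[HA]) = 8.66 + log(0.168/0.217) = 8.66 -0.111

pH = 8.55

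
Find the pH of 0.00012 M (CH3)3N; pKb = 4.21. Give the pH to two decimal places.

(CH3)3N + H2O ⇌ (CH3)3NH+ + OH-
Kb = 10^(−4.21) = 6.17 × 10^-5
Let x = [OH-] at equilibrium. Kb = x²/(0.00012 − x).
Here C₀/Kb ≈ 1.94, so the small-x approximation fails. Use the quadratic:
x = (−Kb + √(Kb² + 4·Kb·C₀))/2 = 6.06 × 10^-5 M
pOH = −log(6.06 × 10^-5) = 4.22; pH = 14.00 − 4.22 = 9.78

pH = 9.78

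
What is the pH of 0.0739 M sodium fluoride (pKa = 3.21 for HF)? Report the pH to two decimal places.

F- is the conjugate base of the weak acid HF.
Ka = 10^(−3.21) = 6.17 × 10^-4
Kb = Kw/Ka = 1.0×10^-14 / 6.17 × 10^-4 = 1.62 × 10^-11
Kb = x²/(0.0739 − x) = 1.62 × 10^-11
Neglecting x in the denominator: x = √(1.62 × 10^-11 × 0.0739) = 1.09 × 10^-6 M
Check: 0.0015% ionized — well under 5%, approximation valid.
pOH = −log(1.09 × 10^-6) = 5.96; pH = 14.00 − 5.96 = 8.04

pH = 8.04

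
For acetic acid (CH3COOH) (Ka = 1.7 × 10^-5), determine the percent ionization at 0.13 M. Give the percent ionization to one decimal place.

1.1%

CH3COOH ⇌ CH3COO- + H+; let x = [H+] at equilibrium.
x ≈ √(Ka·C₀) = √(1.7 × 10^-5 × 0.13) = 1.49 × 10^-3 M
% ionization = x/C₀ × 100% = 1.49 × 10^-3/0.13 × 100% = 1.1%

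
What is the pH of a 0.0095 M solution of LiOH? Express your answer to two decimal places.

LiOH is a strong base; [OH-] = 0.0095 M.
pOH = -log(0.0095) = 2.02
pH = 14.00 - 2.02 = 11.98

pH = 11.98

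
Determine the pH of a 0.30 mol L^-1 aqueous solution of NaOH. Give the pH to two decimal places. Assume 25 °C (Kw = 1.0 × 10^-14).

pH = 13.48

NaOH is a strong base; [OH-] = 0.3 M.
pOH = -log(0.3) = 0.52
pH = 14.00 - 0.52 = 13.48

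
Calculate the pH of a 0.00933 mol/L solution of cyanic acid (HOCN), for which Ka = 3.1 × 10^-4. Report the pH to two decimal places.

HOCN ⇌ OCN- + H+
Ka = [H+]²/(0.00933 − [H+]) = 3.1 × 10^-4
Here C₀/Ka ≈ 30.1, so the small-[H+] approximation fails. Use the quadratic:
[H+] = [−0.00031 + √(0.00031² + 1.16e-05)]/2 = 1.55 × 10^-3 M
pH = −log(1.55 × 10^-3) = 2.81

pH = 2.81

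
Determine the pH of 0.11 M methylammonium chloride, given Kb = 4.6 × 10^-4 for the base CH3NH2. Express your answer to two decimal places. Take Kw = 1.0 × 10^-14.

pH = 5.81

CH3NH3+ is the conjugate acid of the weak base CH3NH2.
Ka = Kw/Kb = 1.0×10^-14 / 4.6 × 10^-4 = 2.17 × 10^-11
Ka = x²/(0.11 − x) = 2.17 × 10^-11
Neglecting x in the denominator: x = √(2.17 × 10^-11 × 0.11) = 1.54 × 10^-6 M
pH = −log(1.54 × 10^-6) = 5.81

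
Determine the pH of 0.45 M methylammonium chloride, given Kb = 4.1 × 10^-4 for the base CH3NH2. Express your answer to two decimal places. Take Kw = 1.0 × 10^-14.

CH3NH3+ is the conjugate acid of the weak base CH3NH2.
Ka = Kw/Kb = 1.0×10^-14 / 4.1 × 10^-4 = 2.44 × 10^-11
From the ICE table, Ka = [H+]²/(0.45 − [H+]) = 2.44 × 10^-11.
Assume [H+] ≪ 0.45: [H+] ≈ √(2.44 × 10^-11 × 0.45) = 3.31 × 10^-6 M
([H+]/C₀ = 0.00074% < 5%, so the approximation holds.)
pH = −log(3.31 × 10^-6) = 5.48

pH = 5.48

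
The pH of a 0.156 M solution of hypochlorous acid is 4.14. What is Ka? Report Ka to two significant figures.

Ka = 3.4 × 10^-8

[H+] = 10^(-4.14) = 7.24 × 10^-5 M
At equilibrium [HA] = 0.156 − 7.24 × 10^-5 = 1.56 × 10^-1 M
Ka = [H+][A-]/[HA] = (7.24 × 10^-5)² / 1.56 × 10^-1 = 3.4 × 10^-8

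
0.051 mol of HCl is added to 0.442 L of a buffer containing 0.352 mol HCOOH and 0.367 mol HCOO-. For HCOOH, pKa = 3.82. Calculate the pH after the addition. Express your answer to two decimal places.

pH = 3.71

After neutralization: n(HCOOH) = 0.403 mol, n(HCOO-) = 0.316 mol.
Henderson–Hasselbalch with mole ratio 0.316/0.403: pH = 3.82 + (-0.106)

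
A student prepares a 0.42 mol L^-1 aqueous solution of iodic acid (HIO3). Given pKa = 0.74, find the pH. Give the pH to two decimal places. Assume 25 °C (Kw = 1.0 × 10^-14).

HIO3 ⇌ IO3- + H+
Ka = 10^(−0.74) = 1.82 × 10^-1
From the ICE table, Ka = x²/(0.42 − x) = 1.82 × 10^-1.
Here C₀/Ka ≈ 2.31, so the small-x approximation fails. Use the quadratic:
x = [−0.182 + √(0.182² + 0.306)]/2 = 2.00 × 10^-1 M
pH = −log[H+] = −log(2.00 × 10^-1) = 0.70

pH = 0.70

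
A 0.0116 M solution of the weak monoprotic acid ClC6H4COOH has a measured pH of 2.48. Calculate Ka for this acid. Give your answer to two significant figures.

Ka = 1.3 × 10^-3

[H+] = 10^(-2.48) = 3.31 × 10^-3 M
At equilibrium [HA] = 0.0116 − 3.31 × 10^-3 = 8.29 × 10^-3 M
Ka = [H+][A-]/[HA] = (3.31 × 10^-3)² / 8.29 × 10^-3 = 1.3 × 10^-3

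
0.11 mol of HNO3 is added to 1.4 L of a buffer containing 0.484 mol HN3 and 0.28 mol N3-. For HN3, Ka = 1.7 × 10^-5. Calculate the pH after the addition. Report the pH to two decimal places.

After neutralization: n(HN3) = 0.594 mol, n(N3-) = 0.17 mol.
pKa = −log(1.7 × 10^-5) = 4.770
pH = pKa + log([A⁻]/[HA]) = 4.770 + log(0.17/0.594) = 4.770 -0.543

pH = 4.23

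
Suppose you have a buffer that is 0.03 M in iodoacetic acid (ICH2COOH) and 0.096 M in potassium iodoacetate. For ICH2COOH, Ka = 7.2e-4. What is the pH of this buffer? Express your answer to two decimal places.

pH = 3.65

pKa = −log(7.2 × 10^-4) = 3.143
pH = pKa + log([A⁻]/[HA]) = 3.143 + log(0.096/0.03)
pH = 3.143 + (+0.505) = 3.65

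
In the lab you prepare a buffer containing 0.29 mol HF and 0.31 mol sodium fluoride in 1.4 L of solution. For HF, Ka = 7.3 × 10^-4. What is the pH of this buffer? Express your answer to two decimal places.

pH = 3.17

pKa = −log(7.3 × 10^-4) = 3.137
pH = pKa + log([A⁻]/[HA]) = 3.137 + log(0.31/0.29)
pH = 3.137 + (+0.029) = 3.17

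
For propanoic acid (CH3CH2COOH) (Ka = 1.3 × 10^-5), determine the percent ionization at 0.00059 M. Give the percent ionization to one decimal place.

13.8%

CH3CH2COOH ⇌ CH3CH2COO- + H+; let x = [H+] at equilibrium.
Solve x² + 1.3e-05x − 7.67e-09 = 0 → x = 8.13 × 10^-5 M
% ionization = x/C₀ × 100% = 8.13 × 10^-5/0.00059 × 100% = 13.8%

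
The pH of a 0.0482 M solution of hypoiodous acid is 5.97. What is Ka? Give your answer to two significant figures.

[H+] = 10^(-5.97) = 1.07 × 10^-6 M
At equilibrium [HA] = 0.0482 − 1.07 × 10^-6 = 4.82 × 10^-2 M
Ka = [H+][A-]/[HA] = (1.07 × 10^-6)² / 4.82 × 10^-2 = 2.4 × 10^-11

Ka = 2.4 × 10^-11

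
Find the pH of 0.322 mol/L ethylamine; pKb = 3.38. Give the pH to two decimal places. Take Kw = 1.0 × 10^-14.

C2H5NH2 + H2O ⇌ C2H5NH3+ + OH-
Kb = 10^(−3.38) = 4.17 × 10^-4
From the ICE table, Kb = [OH-]²/(0.322 − [OH-]) = 4.17 × 10^-4.
Neglecting [OH-] in the denominator: [OH-] = √(4.17 × 10^-4 × 0.322) = 1.16 × 10^-2 M
pOH = −log(1.16 × 10^-2) = 1.94; pH = 14.00 − 1.94 = 12.06

pH = 12.06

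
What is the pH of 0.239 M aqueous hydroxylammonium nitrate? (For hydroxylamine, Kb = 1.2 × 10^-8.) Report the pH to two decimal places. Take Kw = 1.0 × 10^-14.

pH = 3.35

NH3OH+ is the conjugate acid of the weak base NH2OH.
Ka = Kw/Kb = 1.0×10^-14 / 1.2 × 10^-8 = 8.33 × 10^-7
From the ICE table, Ka = [H+]²/(0.239 − [H+]) = 8.33 × 10^-7.
Assume [H+] ≪ 0.239: [H+] ≈ √(8.33 × 10^-7 × 0.239) = 4.46 × 10^-4 M
Check: 0.19% ionized — well under 5%, approximation valid.
pH = −log(4.46 × 10^-4) = 3.35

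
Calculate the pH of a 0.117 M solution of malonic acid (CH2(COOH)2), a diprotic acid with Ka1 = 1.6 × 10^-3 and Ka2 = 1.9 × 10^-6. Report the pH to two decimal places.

pH = 1.89

Ka1 ≫ Ka2, so treat the first dissociation as the only significant source of H+.
Ka1 = x²/(0.117 − x) = 1.6 × 10^-3
Solving the quadratic: x = (−Ka1 + √(Ka1² + 4·Ka1·C₀))/2 = 1.29 × 10^-2 M
pH = −log(1.29 × 10^-2) = 1.89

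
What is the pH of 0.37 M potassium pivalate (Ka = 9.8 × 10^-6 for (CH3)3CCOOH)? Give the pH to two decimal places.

pH = 9.29

(CH3)3CCOO- is the conjugate base of the weak acid (CH3)3CCOOH.
Kb = Kw/Ka = 1.0×10^-14 / 9.8 × 10^-6 = 1.02 × 10^-9
From the ICE table, Kb = [OH-]²/(0.37 − [OH-]) = 1.02 × 10^-9.
Since Kb ≪ C₀, [OH-] ≈ √(Kb·C₀) = 1.94 × 10^-5 M.
([OH-]/C₀ = 0.0053% < 5%, so the approximation holds.)
pOH = −log(1.94 × 10^-5) = 4.71; pH = 14.00 − 4.71 = 9.29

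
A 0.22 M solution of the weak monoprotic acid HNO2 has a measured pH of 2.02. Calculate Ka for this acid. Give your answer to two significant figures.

[H+] = 10^(-2.02) = 9.55 × 10^-3 M
At equilibrium [HA] = 0.22 − 9.55 × 10^-3 = 2.10 × 10^-1 M
Ka = [H+][A-]/[HA] = (9.55 × 10^-3)² / 2.10 × 10^-1 = 4.3 × 10^-4

Ka = 4.3 × 10^-4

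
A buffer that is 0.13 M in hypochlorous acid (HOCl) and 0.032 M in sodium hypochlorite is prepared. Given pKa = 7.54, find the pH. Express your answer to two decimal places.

Using pH = pKa + log([base]/[acid]) with [base]/[acid] = 0.032/0.13:
pH = 7.54 + (-0.609) = 6.93

pH = 6.93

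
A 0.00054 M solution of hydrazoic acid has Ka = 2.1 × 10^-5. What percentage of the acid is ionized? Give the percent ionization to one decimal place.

HN3 ⇌ N3- + H+; let x = [H+] at equilibrium.
Solve x² + 2.1e-05x − 1.13e-08 = 0 → x = 9.65 × 10^-5 M
Fraction ionized = 9.65 × 10^-5 / 0.00054 = 0.1787 → 17.9%

17.9%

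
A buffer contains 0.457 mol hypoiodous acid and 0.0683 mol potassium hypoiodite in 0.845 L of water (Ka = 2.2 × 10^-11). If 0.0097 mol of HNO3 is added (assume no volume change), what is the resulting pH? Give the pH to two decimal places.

pH = 9.76

After neutralization: n(HOI) = 0.467 mol, n(OI-) = 0.0586 mol.
pKa = −log(2.2 × 10^-11) = 10.658
pH = pKa + log([A⁻]/[HA]) = 10.658 + log(0.0586/0.467) = 10.658 -0.901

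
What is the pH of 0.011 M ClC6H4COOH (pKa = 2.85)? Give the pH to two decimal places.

pH = 2.48

ClC6H4COOH ⇌ ClC6H4COO- + H+
Ka = 10^(−2.85) = 1.41 × 10^-3
From the ICE table, Ka = [H+]²/(0.011 − [H+]) = 1.41 × 10^-3.
[H+] is not negligible relative to C₀; solve [H+]² + 0.00141·[H+] − 1.55e-05 = 0.
[H+] = (−Ka + √(Ka² + 4·Ka·C₀))/2 = 3.30 × 10^-3 M
pH = −log(3.30 × 10^-3) = 2.48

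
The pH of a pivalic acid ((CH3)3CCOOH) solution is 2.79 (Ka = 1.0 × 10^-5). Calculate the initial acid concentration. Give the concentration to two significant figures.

C₀ = 2.6 × 10^-1 M

[H+] = 10^(-2.79) = 1.62 × 10^-3 M = x
Ka = x²/(C₀ − x) ⇒ C₀ = x + x²/Ka
C₀ = 1.62 × 10^-3 + (1.62 × 10^-3)²/(1.0 × 10^-5) = 2.64 × 10^-1 M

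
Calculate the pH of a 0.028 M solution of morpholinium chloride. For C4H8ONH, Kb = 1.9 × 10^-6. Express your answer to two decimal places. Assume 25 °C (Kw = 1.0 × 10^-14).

pH = 4.92

C4H8ONH2+ is the conjugate acid of the weak base C4H8ONH.
Ka = Kw/Kb = 1.0×10^-14 / 1.9 × 10^-6 = 5.26 × 10^-9
From the ICE table, Ka = [H+]²/(0.028 − [H+]) = 5.26 × 10^-9.
Neglecting [H+] in the denominator: [H+] = √(5.26 × 10^-9 × 0.028) = 1.21 × 10^-5 M
Check: 0.043% ionized — well under 5%, approximation valid.
pH = −log[H+] = −log(1.21 × 10^-5) = 4.92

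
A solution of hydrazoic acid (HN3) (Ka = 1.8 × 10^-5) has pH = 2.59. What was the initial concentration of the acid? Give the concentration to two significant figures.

[H+] = 10^(-2.59) = 2.57 × 10^-3 M = x
Ka = x²/(C₀ − x) ⇒ C₀ = x + x²/Ka
C₀ = 2.57 × 10^-3 + (2.57 × 10^-3)²/(1.8 × 10^-5) = 3.70 × 10^-1 M

C₀ = 3.7 × 10^-1 M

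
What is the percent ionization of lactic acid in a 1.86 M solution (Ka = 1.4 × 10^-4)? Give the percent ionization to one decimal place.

CH3CH(OH)COOH ⇌ CH3CH(OH)COO- + H+; let x = [H+] at equilibrium.
x ≈ √(Ka·C₀) = √(1.4 × 10^-4 × 1.86) = 1.61 × 10^-2 M
Fraction ionized = 1.61 × 10^-2 / 1.86 = 0.0087 → 0.9%

0.9%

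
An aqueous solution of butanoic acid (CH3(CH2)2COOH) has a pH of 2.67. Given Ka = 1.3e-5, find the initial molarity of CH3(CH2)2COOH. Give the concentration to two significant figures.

[H+] = 10^(-2.67) = 2.14 × 10^-3 M = x
Ka = x²/(C₀ − x) ⇒ C₀ = x + x²/Ka
C₀ = 2.14 × 10^-3 + (2.14 × 10^-3)²/(1.3 × 10^-5) = 3.54 × 10^-1 M

C₀ = 3.5 × 10^-1 M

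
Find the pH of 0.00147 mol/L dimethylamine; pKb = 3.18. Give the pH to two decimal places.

pH = 10.85

(CH3)2NH + H2O ⇌ (CH3)2NH2+ + OH-
Kb = 10^(−3.18) = 6.61 × 10^-4
From the ICE table, Kb = x²/(0.00147 − x) = 6.61 × 10^-4.
Here C₀/Kb ≈ 2.22, so the small-x approximation fails. Use the quadratic:
x = (−Kb + √(Kb² + 4·Kb·C₀))/2 = 7.09 × 10^-4 M
pOH = 3.15, so pH = 14.00 − pOH = 10.85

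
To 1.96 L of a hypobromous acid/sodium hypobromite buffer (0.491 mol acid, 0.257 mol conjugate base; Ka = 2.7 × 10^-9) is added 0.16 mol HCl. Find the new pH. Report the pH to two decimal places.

pH = 7.74

Added H+ converts OBr- to HOBr: HOBr → 0.651 mol, OBr- → 0.097 mol.
pKa = −log(2.7 × 10^-9) = 8.569
pH = pKa + log([A⁻]/[HA]) = 8.569 + log(0.097/0.651) = 8.569 -0.827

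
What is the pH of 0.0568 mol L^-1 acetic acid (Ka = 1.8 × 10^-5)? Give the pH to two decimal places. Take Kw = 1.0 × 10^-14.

CH3COOH ⇌ CH3COO- + H+
From the ICE table, Ka = x²/(0.0568 − x) = 1.8 × 10^-5.
Neglecting x in the denominator: x = √(1.8 × 10^-5 × 0.0568) = 1.01 × 10^-3 M
Check: 1.8% ionized — well under 5%, approximation valid.
pH = −log(1.01 × 10^-3) = 3.00

pH = 3.00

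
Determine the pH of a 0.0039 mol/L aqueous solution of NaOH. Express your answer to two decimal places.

pH = 11.59

NaOH is a strong base; [OH-] = 0.0039 M.
pOH = -log(0.0039) = 2.41
pH = 14.00 - 2.41 = 11.59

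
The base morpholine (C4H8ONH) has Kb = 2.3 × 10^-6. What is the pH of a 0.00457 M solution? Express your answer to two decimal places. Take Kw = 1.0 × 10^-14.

pH = 10.01

C4H8ONH + H2O ⇌ C4H8ONH2+ + OH-
Kb = x²/(0.00457 − x) = 2.3 × 10^-6
Since Kb ≪ C₀, x ≈ √(Kb·C₀) = 1.03 × 10^-4 M.
pOH = −log(1.03 × 10^-4) = 3.99; pH = 14.00 − 3.99 = 10.01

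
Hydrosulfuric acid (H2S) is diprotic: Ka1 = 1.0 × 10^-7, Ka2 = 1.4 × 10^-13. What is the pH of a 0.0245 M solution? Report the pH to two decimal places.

Ka1 ≫ Ka2, so treat the first dissociation as the only significant source of H+.
Ka1 = x²/(0.0245 − x) = 1.0 × 10^-7
x ≈ √(1.0 × 10^-7 × 0.0245) = 4.95 × 10^-5 M
pH = −log(4.95 × 10^-5) = 4.31

pH = 4.31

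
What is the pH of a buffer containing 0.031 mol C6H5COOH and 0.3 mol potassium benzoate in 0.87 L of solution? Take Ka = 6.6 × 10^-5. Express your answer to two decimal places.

pKa = −log(6.6 × 10^-5) = 4.180
Using pH = pKa + log([base]/[acid]) with [base]/[acid] = 0.3/0.031:
pH = 4.180 + (+0.986) = 5.17

pH = 5.17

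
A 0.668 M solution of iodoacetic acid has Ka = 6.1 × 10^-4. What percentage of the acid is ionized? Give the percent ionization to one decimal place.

3.0%

ICH2COOH ⇌ ICH2COO- + H+; let x = [H+] at equilibrium.
x ≈ √(Ka·C₀) = √(6.1 × 10^-4 × 0.668) = 2.02 × 10^-2 M
% ionization = x/C₀ × 100% = 2.02 × 10^-2/0.668 × 100% = 3.0%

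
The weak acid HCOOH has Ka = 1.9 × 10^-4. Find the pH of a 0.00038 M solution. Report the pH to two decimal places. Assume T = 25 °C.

pH = 3.72

HCOOH ⇌ HCOO- + H+
From the ICE table, Ka = [H+]²/(0.00038 − [H+]) = 1.9 × 10^-4.
[H+] is not negligible relative to C₀; solve [H+]² + 0.00019·[H+] − 7.22e-08 = 0.
[H+] = [−0.00019 + √(0.00019² + 2.89e-07)]/2 = 1.90 × 10^-4 M
pH = −log(1.90 × 10^-4) = 3.72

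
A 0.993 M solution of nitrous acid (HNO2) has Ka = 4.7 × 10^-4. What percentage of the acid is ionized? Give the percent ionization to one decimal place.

HNO2 ⇌ NO2- + H+; let x = [H+] at equilibrium.
x ≈ √(Ka·C₀) = √(4.7 × 10^-4 × 0.993) = 2.16 × 10^-2 M
% ionization = x/C₀ × 100% = 2.16 × 10^-2/0.993 × 100% = 2.2%

2.2%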